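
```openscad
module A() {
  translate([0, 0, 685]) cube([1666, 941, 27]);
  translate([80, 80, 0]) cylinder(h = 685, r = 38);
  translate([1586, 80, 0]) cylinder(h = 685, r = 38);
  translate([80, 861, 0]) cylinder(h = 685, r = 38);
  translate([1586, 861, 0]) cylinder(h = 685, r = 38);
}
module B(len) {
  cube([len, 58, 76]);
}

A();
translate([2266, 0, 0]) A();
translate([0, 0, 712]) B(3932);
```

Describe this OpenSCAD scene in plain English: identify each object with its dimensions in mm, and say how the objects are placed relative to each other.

A is a table: top 1666 mm (x) × 941 mm (y), 27 mm thick, upper face at z = 712 mm, on four round legs of 76 mm diameter, each leg's bounding box inset 42 mm from the nearest pair of top edges, running from z = 0 to the bottom of the top.

B is a rectangular beam 3932 mm long (x), 58 mm deep (y), 76 mm thick (z).

The beam spans the tops of two tables placed 600 mm apart, resting at z = 712 mm.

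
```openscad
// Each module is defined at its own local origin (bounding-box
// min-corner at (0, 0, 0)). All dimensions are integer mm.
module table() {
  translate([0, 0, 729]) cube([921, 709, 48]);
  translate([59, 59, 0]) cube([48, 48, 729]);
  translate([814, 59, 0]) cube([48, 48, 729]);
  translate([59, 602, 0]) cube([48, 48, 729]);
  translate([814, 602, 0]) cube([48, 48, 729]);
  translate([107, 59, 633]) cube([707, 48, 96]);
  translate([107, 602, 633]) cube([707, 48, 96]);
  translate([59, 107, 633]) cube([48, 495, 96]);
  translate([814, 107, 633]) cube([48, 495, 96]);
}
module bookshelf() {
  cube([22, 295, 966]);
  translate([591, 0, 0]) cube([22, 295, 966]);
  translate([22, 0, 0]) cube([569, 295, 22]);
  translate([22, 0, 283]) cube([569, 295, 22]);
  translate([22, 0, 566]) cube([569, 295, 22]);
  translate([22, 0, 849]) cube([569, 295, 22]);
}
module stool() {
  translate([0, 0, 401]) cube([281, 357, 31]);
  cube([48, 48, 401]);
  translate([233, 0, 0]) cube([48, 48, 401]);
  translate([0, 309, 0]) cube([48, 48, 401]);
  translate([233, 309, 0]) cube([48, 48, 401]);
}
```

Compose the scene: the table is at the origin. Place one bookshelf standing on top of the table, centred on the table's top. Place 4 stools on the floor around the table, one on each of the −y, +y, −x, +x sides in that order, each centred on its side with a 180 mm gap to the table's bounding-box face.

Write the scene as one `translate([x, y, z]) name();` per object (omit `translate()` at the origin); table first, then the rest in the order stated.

table();
translate([154, 207, 777]) bookshelf();
translate([320, -537, 0]) stool();
translate([320, 889, 0]) stool();
translate([-461, 176, 0]) stool();
translate([1101, 176, 0]) stool();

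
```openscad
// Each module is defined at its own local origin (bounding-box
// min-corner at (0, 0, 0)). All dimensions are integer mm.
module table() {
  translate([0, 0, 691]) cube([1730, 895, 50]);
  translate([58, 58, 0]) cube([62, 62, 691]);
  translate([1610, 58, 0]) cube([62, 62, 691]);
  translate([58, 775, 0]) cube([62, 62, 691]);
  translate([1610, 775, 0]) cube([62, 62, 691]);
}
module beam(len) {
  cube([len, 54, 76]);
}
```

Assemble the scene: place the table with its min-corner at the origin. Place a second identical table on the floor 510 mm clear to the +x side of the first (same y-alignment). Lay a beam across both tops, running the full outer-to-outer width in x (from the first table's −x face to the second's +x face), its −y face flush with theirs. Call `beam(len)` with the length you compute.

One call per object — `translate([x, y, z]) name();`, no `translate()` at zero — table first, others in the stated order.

table();
translate([2240, 0, 0]) table();
translate([0, 0, 741]) beam(3970);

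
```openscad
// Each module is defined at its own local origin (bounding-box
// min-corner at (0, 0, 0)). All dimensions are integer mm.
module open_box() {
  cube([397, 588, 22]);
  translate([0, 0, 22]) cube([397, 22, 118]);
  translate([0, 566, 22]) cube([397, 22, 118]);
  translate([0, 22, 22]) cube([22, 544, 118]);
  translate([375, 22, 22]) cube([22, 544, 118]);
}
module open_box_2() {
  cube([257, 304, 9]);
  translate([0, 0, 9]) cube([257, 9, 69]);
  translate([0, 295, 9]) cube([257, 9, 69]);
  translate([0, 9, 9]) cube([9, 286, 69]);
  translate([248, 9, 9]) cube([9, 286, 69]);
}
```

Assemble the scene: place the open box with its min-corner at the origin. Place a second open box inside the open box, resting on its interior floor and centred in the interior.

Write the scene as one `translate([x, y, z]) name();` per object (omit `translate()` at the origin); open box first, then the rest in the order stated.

open_box();
translate([70, 142, 22]) open_box_2();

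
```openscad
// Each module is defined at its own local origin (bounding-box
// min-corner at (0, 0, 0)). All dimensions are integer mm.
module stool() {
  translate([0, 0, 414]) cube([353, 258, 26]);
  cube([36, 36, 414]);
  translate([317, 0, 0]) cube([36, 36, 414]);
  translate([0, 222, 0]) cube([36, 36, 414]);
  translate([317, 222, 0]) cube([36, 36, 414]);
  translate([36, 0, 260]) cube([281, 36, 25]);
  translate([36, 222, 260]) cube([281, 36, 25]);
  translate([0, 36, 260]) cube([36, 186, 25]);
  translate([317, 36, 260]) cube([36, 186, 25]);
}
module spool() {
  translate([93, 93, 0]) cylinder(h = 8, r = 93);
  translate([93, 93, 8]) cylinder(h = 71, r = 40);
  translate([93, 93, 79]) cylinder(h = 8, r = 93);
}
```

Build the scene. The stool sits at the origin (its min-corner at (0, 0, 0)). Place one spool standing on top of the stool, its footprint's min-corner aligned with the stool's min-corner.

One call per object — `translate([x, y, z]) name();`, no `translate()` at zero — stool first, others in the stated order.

stool();
translate([0, 0, 440]) spool();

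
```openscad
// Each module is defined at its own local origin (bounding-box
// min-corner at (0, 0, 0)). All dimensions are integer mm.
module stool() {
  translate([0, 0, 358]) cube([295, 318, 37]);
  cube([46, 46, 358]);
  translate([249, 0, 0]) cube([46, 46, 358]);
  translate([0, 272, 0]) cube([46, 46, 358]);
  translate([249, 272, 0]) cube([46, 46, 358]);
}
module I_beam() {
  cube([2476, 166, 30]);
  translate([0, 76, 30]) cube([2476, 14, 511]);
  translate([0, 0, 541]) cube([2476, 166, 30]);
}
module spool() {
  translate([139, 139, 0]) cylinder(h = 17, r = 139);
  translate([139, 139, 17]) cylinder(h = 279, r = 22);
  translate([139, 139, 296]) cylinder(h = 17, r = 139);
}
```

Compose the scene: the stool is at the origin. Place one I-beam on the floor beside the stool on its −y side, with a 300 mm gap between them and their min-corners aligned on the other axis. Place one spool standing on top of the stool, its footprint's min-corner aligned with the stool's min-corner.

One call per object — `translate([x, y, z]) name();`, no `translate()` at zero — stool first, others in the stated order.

stool();
translate([0, -466, 0]) I_beam();
translate([0, 0, 395]) spool();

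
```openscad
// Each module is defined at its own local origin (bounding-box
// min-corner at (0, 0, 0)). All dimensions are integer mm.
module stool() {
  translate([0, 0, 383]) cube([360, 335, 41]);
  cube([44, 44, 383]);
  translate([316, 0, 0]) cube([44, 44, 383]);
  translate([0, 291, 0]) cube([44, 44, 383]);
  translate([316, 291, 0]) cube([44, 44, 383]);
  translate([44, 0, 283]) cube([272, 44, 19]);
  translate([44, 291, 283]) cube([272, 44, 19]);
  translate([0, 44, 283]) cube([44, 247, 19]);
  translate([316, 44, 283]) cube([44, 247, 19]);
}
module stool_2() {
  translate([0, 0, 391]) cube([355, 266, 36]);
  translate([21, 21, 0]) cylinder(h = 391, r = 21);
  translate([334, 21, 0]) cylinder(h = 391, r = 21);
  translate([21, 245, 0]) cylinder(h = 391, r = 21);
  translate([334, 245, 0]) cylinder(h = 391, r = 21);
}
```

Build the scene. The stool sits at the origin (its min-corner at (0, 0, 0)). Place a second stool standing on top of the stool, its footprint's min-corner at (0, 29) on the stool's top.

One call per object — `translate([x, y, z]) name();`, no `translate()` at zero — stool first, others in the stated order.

stool();
translate([0, 29, 424]) stool_2();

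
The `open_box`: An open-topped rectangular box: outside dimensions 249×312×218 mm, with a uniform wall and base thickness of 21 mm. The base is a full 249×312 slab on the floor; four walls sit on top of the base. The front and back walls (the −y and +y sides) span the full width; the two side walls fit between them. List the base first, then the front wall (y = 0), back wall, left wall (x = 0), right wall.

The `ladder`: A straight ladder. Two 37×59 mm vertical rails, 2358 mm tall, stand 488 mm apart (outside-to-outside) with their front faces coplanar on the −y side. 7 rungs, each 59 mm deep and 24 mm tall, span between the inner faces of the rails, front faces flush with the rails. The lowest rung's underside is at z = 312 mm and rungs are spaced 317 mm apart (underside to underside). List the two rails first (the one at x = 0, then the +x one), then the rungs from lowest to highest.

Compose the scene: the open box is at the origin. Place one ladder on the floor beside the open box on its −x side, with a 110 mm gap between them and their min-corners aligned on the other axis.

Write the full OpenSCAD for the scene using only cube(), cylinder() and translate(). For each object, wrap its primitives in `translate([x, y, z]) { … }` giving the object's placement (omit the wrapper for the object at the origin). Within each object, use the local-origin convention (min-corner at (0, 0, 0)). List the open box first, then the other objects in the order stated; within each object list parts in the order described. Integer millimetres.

cube([249, 312, 21]);
translate([0, 0, 21]) cube([249, 21, 197]);
translate([0, 291, 21]) cube([249, 21, 197]);
translate([0, 21, 21]) cube([21, 270, 197]);
translate([228, 21, 21]) cube([21, 270, 197]);
translate([-598, 0, 0]) {
  cube([37, 59, 2358]);
  translate([451, 0, 0]) cube([37, 59, 2358]);
  translate([37, 0, 312]) cube([414, 59, 24]);
  translate([37, 0, 629]) cube([414, 59, 24]);
  translate([37, 0, 946]) cube([414, 59, 24]);
  translate([37, 0, 1263]) cube([414, 59, 24]);
  translate([37, 0, 1580]) cube([414, 59, 24]);
  translate([37, 0, 1897]) cube([414, 59, 24]);
  translate([37, 0, 2214]) cube([414, 59, 24]);
}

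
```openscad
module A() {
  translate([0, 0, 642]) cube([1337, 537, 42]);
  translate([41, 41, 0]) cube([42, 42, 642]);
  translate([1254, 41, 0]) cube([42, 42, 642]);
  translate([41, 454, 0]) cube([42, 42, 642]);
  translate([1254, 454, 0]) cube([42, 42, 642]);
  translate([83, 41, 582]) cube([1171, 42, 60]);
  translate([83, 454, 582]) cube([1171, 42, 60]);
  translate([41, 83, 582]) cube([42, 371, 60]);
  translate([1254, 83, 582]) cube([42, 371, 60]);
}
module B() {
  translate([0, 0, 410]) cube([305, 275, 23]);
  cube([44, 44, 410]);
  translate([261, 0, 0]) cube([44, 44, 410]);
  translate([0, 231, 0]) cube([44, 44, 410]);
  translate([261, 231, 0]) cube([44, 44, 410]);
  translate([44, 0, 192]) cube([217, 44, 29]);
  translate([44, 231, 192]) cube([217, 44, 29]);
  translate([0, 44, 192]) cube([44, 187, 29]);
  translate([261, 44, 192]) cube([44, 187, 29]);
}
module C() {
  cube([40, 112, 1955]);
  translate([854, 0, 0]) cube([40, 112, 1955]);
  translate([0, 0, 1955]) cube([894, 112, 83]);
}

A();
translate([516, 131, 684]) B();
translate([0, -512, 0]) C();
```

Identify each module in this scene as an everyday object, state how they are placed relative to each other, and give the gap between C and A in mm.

The door frame's nearest face is 400 mm from the table's −y face.

A is a table. B is a stool. C is a door frame. The stool is on top of the table, centred. The door frame is on the floor beside the table on its −y side. The gap between the door frame and the table is 400 mm.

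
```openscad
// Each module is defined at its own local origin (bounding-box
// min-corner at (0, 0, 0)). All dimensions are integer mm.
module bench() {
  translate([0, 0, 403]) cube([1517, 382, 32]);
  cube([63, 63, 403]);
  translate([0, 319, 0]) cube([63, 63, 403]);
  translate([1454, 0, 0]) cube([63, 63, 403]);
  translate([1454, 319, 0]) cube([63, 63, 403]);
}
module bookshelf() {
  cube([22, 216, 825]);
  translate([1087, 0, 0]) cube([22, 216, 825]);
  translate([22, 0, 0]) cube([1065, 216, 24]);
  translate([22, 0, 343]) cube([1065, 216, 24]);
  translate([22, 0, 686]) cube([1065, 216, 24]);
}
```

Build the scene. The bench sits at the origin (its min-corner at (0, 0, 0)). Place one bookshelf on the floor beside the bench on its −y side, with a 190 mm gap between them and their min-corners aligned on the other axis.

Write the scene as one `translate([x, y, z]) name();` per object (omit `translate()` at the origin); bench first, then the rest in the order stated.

bench();
translate([0, -406, 0]) bookshelf();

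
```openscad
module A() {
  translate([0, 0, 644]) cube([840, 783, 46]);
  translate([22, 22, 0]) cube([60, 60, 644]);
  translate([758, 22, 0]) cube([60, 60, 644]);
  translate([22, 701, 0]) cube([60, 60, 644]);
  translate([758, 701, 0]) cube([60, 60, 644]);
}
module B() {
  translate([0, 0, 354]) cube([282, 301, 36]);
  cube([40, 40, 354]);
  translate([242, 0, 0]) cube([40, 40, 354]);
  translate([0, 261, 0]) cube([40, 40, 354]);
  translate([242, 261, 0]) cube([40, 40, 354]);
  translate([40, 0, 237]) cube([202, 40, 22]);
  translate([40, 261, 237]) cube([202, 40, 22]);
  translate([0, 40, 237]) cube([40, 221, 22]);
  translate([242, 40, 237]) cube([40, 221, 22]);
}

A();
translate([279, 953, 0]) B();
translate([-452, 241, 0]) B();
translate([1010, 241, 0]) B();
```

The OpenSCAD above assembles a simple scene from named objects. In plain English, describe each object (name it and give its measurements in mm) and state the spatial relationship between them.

A is a table: top 840 mm (x) × 783 mm (y), 46 mm thick, upper face at z = 690 mm, on four 60×60 mm square legs, each inset 22 mm from the nearest pair of top edges, running from z = 0 to the bottom of the top.

B is a four-legged stool. The seat is a 282×301×36 mm slab whose top surface is at z = 390 mm; four square legs, each 40×40 mm in cross-section, run from the floor (z = 0) to the underside of the seat, each flush with a corner of the seat. Four stretchers, 40 mm wide and 22 mm tall, connect adjacent legs with their undersides at z = 237 mm, each running between the inner faces of the legs it joins and aligned with the legs' outer faces on the other axis.

Three stools sit around the table at the +y, −x, +x sides.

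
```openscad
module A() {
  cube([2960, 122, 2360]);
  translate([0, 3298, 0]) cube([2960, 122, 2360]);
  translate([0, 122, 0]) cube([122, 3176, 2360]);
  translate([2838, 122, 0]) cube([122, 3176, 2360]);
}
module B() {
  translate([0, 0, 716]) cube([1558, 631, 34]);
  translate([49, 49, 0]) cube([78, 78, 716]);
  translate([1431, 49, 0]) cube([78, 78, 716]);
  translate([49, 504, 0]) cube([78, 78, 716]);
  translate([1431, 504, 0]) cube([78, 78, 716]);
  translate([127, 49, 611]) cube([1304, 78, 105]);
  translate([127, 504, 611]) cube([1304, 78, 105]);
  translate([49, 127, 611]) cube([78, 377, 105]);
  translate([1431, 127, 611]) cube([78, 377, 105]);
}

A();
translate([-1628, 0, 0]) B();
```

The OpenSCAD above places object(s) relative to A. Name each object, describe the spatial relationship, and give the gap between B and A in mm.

A is a house frame. B is a table. The table is on the floor beside the house frame on its −x side. The gap between the table and the house frame is 70 mm.

The table's nearest face is 70 mm from the house frame's −x face.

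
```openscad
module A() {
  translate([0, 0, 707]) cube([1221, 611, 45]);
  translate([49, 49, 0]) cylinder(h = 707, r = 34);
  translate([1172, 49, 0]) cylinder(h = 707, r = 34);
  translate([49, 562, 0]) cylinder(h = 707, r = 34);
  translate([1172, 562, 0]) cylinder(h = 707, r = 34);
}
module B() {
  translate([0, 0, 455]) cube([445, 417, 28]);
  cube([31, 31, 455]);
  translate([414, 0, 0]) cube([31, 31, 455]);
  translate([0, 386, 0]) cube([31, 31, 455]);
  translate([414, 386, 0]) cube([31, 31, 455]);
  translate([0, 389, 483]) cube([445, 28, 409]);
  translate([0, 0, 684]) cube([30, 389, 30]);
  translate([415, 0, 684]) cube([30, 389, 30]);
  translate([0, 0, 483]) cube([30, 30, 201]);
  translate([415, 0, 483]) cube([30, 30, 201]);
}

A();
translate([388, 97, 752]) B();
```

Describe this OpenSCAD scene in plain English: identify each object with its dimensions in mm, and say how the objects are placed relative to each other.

A is a table with a 1221×611 mm rectangular top, 45 mm thick, top surface at z = 752 mm, supported by four round legs of 68 mm diameter, each leg's bounding box inset 15 mm from the nearest pair of top edges, running from the floor.

B is a chair. The seat is a 445×417×28 mm slab with its top at z = 483 mm, on four 31×31 mm corner legs (flush with the seat edges, standing on z = 0). A flat backrest 28 mm thick, 409 mm tall, spans the full seat width and rises from the seat top along its +y edge, rear face flush with the rear of the seat. Two armrests of 30×30 mm section run along each side from the seat's front edge to the front of the backrest, top faces 231 mm above the seat top and outer faces flush with the seat's x-edges; a 30×30 mm post under the front of each armrest stands on the seat at the front corner.

The chair is on top of the table, centred.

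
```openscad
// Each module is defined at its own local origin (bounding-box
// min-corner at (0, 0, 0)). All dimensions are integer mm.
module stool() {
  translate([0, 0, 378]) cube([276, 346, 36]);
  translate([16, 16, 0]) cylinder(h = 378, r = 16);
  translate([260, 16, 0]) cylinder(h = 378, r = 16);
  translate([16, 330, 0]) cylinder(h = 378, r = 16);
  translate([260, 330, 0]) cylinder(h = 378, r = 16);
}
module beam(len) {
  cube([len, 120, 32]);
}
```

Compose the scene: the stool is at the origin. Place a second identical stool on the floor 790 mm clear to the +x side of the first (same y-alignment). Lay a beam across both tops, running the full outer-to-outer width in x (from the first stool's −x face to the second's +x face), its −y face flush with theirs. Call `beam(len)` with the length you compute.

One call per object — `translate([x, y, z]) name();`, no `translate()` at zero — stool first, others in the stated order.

stool();
translate([1066, 0, 0]) stool();
translate([0, 0, 414]) beam(1342);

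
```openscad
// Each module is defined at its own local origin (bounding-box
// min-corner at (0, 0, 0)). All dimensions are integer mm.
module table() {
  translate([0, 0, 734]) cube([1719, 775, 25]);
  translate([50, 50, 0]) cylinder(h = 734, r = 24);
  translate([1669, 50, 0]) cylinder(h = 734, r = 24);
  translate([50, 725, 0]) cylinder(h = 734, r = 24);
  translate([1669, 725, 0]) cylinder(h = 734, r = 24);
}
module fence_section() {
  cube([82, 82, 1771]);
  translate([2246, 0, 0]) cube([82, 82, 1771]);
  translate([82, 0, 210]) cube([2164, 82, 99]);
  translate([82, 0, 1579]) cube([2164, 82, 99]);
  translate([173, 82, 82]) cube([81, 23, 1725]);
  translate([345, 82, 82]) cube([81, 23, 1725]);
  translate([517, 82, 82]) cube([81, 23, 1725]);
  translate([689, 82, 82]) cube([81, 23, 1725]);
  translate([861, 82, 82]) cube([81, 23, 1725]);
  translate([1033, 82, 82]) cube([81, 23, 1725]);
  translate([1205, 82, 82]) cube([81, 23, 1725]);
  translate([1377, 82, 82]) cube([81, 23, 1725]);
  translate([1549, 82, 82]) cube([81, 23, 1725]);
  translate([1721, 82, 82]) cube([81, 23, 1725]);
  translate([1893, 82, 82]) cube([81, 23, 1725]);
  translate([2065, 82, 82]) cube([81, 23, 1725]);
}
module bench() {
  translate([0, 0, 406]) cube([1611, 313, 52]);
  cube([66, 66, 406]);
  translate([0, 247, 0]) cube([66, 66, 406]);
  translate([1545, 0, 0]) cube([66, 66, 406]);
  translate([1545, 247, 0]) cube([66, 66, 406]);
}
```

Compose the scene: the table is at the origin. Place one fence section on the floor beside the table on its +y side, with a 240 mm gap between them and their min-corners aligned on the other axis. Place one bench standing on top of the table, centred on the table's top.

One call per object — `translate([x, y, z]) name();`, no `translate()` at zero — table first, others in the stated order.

table();
translate([0, 1015, 0]) fence_section();
translate([54, 231, 759]) bench();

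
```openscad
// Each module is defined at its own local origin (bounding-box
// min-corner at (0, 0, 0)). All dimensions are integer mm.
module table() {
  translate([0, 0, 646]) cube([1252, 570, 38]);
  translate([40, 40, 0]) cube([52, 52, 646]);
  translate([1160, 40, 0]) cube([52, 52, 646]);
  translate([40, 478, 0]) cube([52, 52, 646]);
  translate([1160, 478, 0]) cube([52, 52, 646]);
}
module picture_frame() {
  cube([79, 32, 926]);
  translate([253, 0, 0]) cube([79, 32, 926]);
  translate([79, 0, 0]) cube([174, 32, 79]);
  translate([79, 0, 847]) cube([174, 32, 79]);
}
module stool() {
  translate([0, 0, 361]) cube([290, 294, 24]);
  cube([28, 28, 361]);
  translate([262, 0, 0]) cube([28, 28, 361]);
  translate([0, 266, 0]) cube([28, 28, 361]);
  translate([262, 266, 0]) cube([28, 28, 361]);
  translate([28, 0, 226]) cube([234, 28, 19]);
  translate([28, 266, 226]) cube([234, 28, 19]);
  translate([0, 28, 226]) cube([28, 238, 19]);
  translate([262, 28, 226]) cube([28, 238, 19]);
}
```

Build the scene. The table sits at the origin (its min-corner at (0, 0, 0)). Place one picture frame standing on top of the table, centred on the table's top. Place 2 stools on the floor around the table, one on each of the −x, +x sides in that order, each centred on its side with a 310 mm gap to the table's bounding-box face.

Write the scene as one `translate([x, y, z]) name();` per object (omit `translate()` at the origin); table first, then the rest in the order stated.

table();
translate([460, 269, 684]) picture_frame();
translate([-600, 138, 0]) stool();
translate([1562, 138, 0]) stool();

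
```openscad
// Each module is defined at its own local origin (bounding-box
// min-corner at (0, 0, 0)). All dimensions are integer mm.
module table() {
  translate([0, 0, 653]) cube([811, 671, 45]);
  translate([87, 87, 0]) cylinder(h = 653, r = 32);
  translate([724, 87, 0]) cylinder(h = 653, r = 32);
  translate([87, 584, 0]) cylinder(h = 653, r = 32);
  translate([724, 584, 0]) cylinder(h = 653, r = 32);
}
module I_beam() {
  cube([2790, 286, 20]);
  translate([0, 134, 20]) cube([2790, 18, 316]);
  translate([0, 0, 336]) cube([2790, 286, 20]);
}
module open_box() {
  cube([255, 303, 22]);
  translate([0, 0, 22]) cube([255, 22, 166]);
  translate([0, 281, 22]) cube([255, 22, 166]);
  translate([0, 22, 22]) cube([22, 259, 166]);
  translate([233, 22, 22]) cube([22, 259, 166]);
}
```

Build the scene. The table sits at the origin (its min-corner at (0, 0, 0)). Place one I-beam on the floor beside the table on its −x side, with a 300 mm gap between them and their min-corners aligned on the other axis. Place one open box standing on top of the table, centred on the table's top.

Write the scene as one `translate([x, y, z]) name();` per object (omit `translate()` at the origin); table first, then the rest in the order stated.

table();
translate([-3090, 0, 0]) I_beam();
translate([278, 184, 698]) open_box();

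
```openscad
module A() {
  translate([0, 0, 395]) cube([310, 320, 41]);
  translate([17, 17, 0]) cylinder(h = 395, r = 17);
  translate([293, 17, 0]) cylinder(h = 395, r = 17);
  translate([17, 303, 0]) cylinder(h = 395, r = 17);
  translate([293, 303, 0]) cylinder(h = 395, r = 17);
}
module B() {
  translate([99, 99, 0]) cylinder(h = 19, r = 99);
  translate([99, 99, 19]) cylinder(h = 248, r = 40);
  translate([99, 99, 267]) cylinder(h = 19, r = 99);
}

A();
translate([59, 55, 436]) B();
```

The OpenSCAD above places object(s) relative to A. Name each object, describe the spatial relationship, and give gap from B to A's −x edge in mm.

A is a stool. B is a spool. The spool is on top of the stool. The gap from the spool to the stool's −x edge is 59 mm.

The spool's min-x is at 59; the stool's min-x is 0; gap = 59 mm.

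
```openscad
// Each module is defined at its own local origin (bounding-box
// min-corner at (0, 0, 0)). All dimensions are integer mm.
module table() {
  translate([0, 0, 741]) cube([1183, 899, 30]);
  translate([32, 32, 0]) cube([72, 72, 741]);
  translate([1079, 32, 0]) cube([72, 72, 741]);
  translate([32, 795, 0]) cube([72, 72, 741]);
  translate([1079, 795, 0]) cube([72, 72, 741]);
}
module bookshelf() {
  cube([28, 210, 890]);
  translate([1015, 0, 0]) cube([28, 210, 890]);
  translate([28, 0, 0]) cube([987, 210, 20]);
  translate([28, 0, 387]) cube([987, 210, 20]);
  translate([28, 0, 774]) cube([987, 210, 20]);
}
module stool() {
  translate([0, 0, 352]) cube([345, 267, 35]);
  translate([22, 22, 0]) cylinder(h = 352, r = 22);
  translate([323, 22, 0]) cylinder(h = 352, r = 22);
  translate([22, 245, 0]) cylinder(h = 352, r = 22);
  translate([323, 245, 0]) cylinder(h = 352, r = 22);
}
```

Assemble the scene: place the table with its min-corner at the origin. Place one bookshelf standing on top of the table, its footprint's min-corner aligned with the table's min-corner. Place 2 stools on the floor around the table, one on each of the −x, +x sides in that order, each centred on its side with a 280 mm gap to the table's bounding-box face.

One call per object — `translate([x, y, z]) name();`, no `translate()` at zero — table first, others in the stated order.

table();
translate([0, 0, 771]) bookshelf();
translate([-625, 316, 0]) stool();
translate([1463, 316, 0]) stool();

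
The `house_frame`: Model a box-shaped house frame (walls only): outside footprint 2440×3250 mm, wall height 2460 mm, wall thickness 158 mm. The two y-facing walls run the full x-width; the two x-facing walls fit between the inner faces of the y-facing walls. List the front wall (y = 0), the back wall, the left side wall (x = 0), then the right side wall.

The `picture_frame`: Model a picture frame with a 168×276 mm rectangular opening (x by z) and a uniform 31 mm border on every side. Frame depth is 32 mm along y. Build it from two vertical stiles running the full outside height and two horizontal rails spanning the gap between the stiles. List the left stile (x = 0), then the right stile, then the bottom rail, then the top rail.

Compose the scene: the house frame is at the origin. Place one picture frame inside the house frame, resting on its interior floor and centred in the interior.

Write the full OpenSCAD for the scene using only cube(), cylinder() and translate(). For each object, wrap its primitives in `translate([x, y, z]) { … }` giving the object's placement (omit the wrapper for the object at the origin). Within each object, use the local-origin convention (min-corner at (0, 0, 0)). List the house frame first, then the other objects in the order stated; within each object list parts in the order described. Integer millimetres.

cube([2440, 158, 2460]);
translate([0, 3092, 0]) cube([2440, 158, 2460]);
translate([0, 158, 0]) cube([158, 2934, 2460]);
translate([2282, 158, 0]) cube([158, 2934, 2460]);
translate([1105, 1609, 0]) {
  cube([31, 32, 338]);
  translate([199, 0, 0]) cube([31, 32, 338]);
  translate([31, 0, 0]) cube([168, 32, 31]);
  translate([31, 0, 307]) cube([168, 32, 31]);
}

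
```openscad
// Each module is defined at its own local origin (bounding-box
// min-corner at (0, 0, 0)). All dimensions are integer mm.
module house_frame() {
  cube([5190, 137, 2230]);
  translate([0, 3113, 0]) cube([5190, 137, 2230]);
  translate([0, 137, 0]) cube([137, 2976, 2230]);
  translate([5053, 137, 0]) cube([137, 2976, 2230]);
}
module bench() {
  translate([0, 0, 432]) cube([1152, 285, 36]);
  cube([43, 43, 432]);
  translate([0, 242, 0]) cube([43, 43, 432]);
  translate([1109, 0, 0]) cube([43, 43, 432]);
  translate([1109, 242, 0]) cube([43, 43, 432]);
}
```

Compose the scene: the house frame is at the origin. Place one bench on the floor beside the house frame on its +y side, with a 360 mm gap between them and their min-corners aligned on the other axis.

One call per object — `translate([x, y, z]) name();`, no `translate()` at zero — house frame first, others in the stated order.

house_frame();
translate([0, 3610, 0]) bench();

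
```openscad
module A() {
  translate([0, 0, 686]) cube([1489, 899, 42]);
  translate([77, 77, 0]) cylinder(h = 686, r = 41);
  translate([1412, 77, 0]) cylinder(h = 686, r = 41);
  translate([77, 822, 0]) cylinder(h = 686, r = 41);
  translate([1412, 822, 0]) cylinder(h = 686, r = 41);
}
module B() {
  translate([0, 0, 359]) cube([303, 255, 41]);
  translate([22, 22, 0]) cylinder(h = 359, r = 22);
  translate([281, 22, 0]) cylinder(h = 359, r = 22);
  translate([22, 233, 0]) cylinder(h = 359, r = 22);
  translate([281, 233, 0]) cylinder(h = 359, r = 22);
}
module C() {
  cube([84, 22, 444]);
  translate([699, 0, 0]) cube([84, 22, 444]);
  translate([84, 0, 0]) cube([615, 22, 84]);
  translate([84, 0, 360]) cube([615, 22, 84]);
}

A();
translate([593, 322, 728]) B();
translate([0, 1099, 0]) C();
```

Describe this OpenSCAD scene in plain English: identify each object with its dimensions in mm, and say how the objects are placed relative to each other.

A is a table with a 1489×899 mm rectangular top, 42 mm thick, top surface at z = 728 mm, supported by four round legs of 82 mm diameter, each leg's bounding box inset 36 mm from the nearest pair of top edges, running from the floor.

B is a simple wooden stool: a rectangular seat 303 mm (x) by 255 mm (y), 41 mm thick, top face at z = 400 mm, on four round legs, each 44 mm in diameter. The legs rest on z = 0, each leg's axis is inset half a diameter from the nearest pair of seat edges (so the leg's bounding box is flush with the corner).

C is a rectangular picture frame lying in the x–z plane (depth along y). The opening is 615 mm wide (x) by 276 mm tall (z), surrounded by a border 84 mm wide on all four sides. The frame is 22 mm deep and is made of two full-height vertical stiles with two horizontal rails fitted between them.

The stool is on top of the table, centred. The picture frame is on the floor beside the table on its +y side.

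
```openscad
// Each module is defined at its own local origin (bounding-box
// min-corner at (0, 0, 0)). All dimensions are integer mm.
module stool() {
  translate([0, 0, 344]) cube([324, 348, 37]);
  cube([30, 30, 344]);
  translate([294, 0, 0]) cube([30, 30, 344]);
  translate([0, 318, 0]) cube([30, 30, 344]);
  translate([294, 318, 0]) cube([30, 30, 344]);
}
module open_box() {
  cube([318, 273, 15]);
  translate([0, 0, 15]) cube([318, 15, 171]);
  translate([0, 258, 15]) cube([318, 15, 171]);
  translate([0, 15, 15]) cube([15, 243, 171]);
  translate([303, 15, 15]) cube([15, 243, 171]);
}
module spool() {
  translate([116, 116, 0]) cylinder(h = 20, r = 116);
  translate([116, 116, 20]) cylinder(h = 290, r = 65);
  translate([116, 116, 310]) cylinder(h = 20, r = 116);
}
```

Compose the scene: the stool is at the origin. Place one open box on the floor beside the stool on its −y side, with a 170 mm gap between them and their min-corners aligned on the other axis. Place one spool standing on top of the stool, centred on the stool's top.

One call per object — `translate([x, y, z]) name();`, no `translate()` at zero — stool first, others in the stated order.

stool();
translate([0, -443, 0]) open_box();
translate([46, 58, 381]) spool();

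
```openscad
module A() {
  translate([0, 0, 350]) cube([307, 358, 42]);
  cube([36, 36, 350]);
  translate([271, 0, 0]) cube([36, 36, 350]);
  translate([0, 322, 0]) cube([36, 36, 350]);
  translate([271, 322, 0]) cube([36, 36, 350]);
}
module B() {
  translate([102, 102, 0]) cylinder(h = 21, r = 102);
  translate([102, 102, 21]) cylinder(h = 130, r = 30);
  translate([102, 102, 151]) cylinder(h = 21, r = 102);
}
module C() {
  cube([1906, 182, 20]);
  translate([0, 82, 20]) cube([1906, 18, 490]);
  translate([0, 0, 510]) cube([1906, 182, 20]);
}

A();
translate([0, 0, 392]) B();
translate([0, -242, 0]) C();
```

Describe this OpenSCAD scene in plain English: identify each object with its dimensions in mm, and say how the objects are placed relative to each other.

A is a four-legged stool. The seat is 307×358 mm, 42 mm thick, top at z = 392 mm. It stands on four square legs, each 36×36 mm in cross-section, from z = 0 to the seat underside, each flush with a corner of the seat.

B is a spool: two coaxial disc flanges of radius 102 mm and thickness 21 mm, joined by a core cylinder of radius 30 mm and height 130 mm. The lower flange rests on z = 0 and the three cylinders share a vertical axis.

C is an I-beam lying along x, 1906 mm long. Overall section height 530 mm. Two flanges 182 mm wide (y) and 20 mm thick, one on the floor and one at the top; a web 18 mm thick runs between them, centred on the flange width.

The spool is on top of the stool. The I-beam is on the floor beside the stool on its −y side.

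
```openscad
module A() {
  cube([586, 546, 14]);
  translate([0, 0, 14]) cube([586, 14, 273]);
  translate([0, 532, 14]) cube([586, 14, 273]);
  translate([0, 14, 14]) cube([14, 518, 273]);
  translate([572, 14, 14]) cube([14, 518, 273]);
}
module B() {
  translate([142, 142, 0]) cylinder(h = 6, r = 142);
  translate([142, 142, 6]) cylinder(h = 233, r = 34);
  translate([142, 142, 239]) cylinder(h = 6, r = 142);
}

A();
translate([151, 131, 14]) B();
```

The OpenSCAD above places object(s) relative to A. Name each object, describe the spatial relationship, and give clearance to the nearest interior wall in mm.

A is an open box. B is a spool. The spool sits inside the open box, centred. The clearance to the nearest interior wall is 117 mm.

Clearances: x = 137, y = 117; minimum 117 mm.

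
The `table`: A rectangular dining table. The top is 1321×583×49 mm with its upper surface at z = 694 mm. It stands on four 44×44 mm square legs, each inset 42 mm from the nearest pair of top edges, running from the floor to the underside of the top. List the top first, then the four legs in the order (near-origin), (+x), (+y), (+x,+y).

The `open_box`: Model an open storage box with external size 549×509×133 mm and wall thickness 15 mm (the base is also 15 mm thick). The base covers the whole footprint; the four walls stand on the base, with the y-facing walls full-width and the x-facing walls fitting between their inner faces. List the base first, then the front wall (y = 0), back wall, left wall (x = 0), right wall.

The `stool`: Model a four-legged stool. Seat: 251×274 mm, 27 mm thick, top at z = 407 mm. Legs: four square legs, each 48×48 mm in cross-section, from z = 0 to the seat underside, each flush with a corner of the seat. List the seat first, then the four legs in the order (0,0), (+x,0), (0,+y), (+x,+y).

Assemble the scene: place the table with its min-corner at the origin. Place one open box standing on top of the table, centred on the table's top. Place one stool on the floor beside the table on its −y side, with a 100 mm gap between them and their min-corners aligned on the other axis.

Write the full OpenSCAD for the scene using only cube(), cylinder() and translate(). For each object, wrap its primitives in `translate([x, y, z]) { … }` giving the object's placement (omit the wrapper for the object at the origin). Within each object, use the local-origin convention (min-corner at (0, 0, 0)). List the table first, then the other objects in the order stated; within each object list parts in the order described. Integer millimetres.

translate([0, 0, 645]) cube([1321, 583, 49]);
translate([42, 42, 0]) cube([44, 44, 645]);
translate([1235, 42, 0]) cube([44, 44, 645]);
translate([42, 497, 0]) cube([44, 44, 645]);
translate([1235, 497, 0]) cube([44, 44, 645]);
translate([386, 37, 694]) {
  cube([549, 509, 15]);
  translate([0, 0, 15]) cube([549, 15, 118]);
  translate([0, 494, 15]) cube([549, 15, 118]);
  translate([0, 15, 15]) cube([15, 479, 118]);
  translate([534, 15, 15]) cube([15, 479, 118]);
}
translate([0, -374, 0]) {
  translate([0, 0, 380]) cube([251, 274, 27]);
  cube([48, 48, 380]);
  translate([203, 0, 0]) cube([48, 48, 380]);
  translate([0, 226, 0]) cube([48, 48, 380]);
  translate([203, 226, 0]) cube([48, 48, 380]);
}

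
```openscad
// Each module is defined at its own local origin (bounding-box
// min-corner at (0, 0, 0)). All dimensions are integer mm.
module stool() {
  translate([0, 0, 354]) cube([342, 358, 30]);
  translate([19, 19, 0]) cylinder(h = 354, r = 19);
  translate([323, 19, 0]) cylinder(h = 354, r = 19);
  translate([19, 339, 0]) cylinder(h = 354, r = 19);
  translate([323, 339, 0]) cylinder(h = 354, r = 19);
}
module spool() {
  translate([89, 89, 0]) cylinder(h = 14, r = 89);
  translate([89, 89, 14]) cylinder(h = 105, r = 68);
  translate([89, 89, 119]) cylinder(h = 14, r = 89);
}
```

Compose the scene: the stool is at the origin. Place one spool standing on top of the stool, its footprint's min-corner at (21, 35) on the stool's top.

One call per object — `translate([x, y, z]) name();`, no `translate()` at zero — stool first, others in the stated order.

stool();
translate([21, 35, 384]) spool();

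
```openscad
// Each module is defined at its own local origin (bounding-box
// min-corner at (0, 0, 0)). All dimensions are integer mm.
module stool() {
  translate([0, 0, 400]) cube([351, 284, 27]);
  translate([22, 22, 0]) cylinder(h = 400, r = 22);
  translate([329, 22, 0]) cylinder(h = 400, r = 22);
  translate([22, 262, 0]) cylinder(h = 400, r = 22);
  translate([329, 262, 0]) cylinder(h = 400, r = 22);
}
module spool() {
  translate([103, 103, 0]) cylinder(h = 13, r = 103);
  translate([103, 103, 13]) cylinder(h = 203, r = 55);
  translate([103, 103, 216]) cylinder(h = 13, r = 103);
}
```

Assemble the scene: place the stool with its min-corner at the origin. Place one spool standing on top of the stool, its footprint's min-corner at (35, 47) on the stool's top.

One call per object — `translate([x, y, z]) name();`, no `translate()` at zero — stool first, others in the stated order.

stool();
translate([35, 47, 427]) spool();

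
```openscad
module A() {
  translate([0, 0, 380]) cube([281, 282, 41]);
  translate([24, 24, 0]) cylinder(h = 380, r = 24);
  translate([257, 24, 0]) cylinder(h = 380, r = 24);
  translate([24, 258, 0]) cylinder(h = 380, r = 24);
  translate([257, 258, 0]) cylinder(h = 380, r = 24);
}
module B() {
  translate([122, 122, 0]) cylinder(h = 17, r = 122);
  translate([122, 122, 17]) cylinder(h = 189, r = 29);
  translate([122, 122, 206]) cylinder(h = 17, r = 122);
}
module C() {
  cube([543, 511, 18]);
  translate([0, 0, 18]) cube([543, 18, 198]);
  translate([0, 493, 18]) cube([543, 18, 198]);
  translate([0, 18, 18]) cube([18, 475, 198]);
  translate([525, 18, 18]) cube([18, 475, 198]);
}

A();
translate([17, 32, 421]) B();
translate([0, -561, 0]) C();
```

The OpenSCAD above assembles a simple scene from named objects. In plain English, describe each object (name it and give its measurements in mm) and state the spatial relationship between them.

A is a simple wooden stool: a rectangular seat 281 mm (x) by 282 mm (y), 41 mm thick, top face at z = 421 mm, on four round legs, each 48 mm in diameter. The legs rest on z = 0, each leg's axis is inset half a diameter from the nearest pair of seat edges (so the leg's bounding box is flush with the corner).

B is a spool: two coaxial disc flanges of radius 122 mm and thickness 17 mm, joined by a core cylinder of radius 29 mm and height 189 mm. The lower flange rests on z = 0 and the three cylinders share a vertical axis.

C is an open-topped rectangular box: outside dimensions 543×511×216 mm, with a uniform wall and base thickness of 18 mm. The base is a full 543×511 slab on the floor; four walls sit on top of the base. The front and back walls (the −y and +y sides) span the full width; the two side walls fit between them.

The spool is on top of the stool. The open box is on the floor beside the stool on its −y side.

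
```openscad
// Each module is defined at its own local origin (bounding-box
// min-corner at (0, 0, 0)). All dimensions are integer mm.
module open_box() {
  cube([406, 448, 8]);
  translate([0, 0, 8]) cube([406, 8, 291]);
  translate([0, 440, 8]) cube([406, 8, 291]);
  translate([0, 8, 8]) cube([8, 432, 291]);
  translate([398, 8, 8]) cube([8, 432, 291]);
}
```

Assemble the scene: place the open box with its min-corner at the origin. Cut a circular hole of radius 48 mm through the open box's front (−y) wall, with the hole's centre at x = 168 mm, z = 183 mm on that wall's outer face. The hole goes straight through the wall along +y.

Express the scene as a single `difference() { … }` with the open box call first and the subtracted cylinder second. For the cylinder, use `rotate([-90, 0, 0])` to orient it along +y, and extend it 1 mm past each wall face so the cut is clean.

difference() {
  open_box();
  translate([168, -1, 183]) rotate([-90, 0, 0]) cylinder(h = 10, r = 48);
}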